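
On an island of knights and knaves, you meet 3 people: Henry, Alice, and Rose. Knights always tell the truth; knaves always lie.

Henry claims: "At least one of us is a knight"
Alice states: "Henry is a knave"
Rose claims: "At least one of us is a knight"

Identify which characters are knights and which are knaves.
Henry is a knight.
Alice is a knave.
Rose is a knight.

Verification:
- Henry (knight) says "At least one of us is a knight" - this is TRUE because Henry and Rose are knights.
- Alice (knave) says "Henry is a knave" - this is FALSE (a lie) because Henry is a knight.
- Rose (knight) says "At least one of us is a knight" - this is TRUE because Henry and Rose are knights.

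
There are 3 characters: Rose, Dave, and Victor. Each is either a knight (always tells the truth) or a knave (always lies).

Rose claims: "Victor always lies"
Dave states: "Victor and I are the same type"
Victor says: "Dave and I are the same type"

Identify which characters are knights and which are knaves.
Rose is a knave.
Dave is a knight.
Victor is a knight.

Verification:
- Rose (knave) says "Victor always lies" - this is FALSE (a lie) because Victor is a knight.
- Dave (knight) says "Victor and I are the same type" - this is TRUE because Dave is a knight and Victor is a knight.
- Victor (knight) says "Dave and I are the same type" - this is TRUE because Victor is a knight and Dave is a knight.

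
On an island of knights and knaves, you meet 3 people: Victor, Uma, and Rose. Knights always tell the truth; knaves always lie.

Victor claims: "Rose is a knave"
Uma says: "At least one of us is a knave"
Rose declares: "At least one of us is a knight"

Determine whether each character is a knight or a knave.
Victor is a knave.
Uma is a knight.
Rose is a knight.

Verification:
- Victor (knave) says "Rose is a knave" - this is FALSE (a lie) because Rose is a knight.
- Uma (knight) says "At least one of us is a knave" - this is TRUE because Victor is a knave.
- Rose (knight) says "At least one of us is a knight" - this is TRUE because Uma and Rose are knights.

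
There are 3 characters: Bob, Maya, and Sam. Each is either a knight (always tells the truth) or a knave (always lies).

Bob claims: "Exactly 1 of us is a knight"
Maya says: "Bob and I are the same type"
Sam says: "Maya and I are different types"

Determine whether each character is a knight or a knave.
Bob is a knight.
Maya is a knave.
Sam is a knave.

Verification:
- Bob (knight) says "Exactly 1 of us is a knight" - this is TRUE because there are 1 knights.
- Maya (knave) says "Bob and I are the same type" - this is FALSE (a lie) because Maya is a knave and Bob is a knight.
- Sam (knave) says "Maya and I are different types" - this is FALSE (a lie) because Sam is a knave and Maya is a knave.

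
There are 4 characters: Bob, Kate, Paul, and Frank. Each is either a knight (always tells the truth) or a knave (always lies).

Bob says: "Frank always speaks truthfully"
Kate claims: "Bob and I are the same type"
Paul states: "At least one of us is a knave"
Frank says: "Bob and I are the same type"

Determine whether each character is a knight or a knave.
Bob is a knight.
Kate is a knave.
Paul is a knight.
Frank is a knight.

Verification:
- Bob (knight) says "Frank always speaks truthfully" - this is TRUE because Frank is a knight.
- Kate (knave) says "Bob and I are the same type" - this is FALSE (a lie) because Kate is a knave and Bob is a knight.
- Paul (knight) says "At least one of us is a knave" - this is TRUE because Kate is a knave.
- Frank (knight) says "Bob and I are the same type" - this is TRUE because Frank is a knight and Bob is a knight.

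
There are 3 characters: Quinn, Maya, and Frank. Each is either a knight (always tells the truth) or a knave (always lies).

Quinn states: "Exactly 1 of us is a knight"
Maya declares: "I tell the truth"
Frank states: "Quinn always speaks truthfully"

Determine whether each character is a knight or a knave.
Quinn is a knave.
Maya is a knave.
Frank is a knave.

Verification:
- Quinn (knave) says "Exactly 1 of us is a knight" - this is FALSE (a lie) because there are 0 knights.
- Maya (knave) says "I tell the truth" - this is FALSE (a lie) because Maya is a knave.
- Frank (knave) says "Quinn always speaks truthfully" - this is FALSE (a lie) because Quinn is a knave.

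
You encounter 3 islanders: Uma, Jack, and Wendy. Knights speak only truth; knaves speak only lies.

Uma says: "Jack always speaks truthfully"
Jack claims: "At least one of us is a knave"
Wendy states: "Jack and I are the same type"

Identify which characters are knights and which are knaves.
Uma is a knight.
Jack is a knight.
Wendy is a knave.

Verification:
- Uma (knight) says "Jack always speaks truthfully" - this is TRUE because Jack is a knight.
- Jack (knight) says "At least one of us is a knave" - this is TRUE because Wendy is a knave.
- Wendy (knave) says "Jack and I are the same type" - this is FALSE (a lie) because Wendy is a knave and Jack is a knight.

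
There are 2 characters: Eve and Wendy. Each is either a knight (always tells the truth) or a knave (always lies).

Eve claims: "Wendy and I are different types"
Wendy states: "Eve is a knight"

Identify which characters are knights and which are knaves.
Eve is a knave.
Wendy is a knave.

Verification:
- Eve (knave) says "Wendy and I are different types" - this is FALSE (a lie) because Eve is a knave and Wendy is a knave.
- Wendy (knave) says "Eve is a knight" - this is FALSE (a lie) because Eve is a knave.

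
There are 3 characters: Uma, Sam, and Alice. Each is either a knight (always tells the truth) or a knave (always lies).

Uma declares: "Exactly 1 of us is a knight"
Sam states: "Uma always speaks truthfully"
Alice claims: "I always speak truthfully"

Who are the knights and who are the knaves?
Uma is a knave.
Sam is a knave.
Alice is a knave.

Verification:
- Uma (knave) says "Exactly 1 of us is a knight" - this is FALSE (a lie) because there are 0 knights.
- Sam (knave) says "Uma always speaks truthfully" - this is FALSE (a lie) because Uma is a knave.
- Alice (knave) says "I always speak truthfully" - this is FALSE (a lie) because Alice is a knave.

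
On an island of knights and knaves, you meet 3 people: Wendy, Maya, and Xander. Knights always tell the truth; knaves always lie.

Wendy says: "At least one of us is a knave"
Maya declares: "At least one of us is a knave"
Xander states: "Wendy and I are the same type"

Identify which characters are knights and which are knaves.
Wendy is a knight.
Maya is a knight.
Xander is a knave.

Verification:
- Wendy (knight) says "At least one of us is a knave" - this is TRUE because Xander is a knave.
- Maya (knight) says "At least one of us is a knave" - this is TRUE because Xander is a knave.
- Xander (knave) says "Wendy and I are the same type" - this is FALSE (a lie) because Xander is a knave and Wendy is a knight.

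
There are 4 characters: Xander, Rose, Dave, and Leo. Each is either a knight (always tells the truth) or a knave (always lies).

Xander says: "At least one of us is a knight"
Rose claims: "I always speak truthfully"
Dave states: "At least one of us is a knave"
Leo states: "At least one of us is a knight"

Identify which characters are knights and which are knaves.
Xander is a knight.
Rose is a knave.
Dave is a knight.
Leo is a knight.

Verification:
- Xander (knight) says "At least one of us is a knight" - this is TRUE because Xander, Dave, and Leo are knights.
- Rose (knave) says "I always speak truthfully" - this is FALSE (a lie) because Rose is a knave.
- Dave (knight) says "At least one of us is a knave" - this is TRUE because Rose is a knave.
- Leo (knight) says "At least one of us is a knight" - this is TRUE because Xander, Dave, and Leo are knights.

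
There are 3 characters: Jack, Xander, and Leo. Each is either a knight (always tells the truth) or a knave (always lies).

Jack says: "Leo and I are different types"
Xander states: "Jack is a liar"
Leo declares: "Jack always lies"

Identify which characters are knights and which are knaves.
Jack is a knight.
Xander is a knave.
Leo is a knave.

Verification:
- Jack (knight) says "Leo and I are different types" - this is TRUE because Jack is a knight and Leo is a knave.
- Xander (knave) says "Jack is a liar" - this is FALSE (a lie) because Jack is a knight.
- Leo (knave) says "Jack always lies" - this is FALSE (a lie) because Jack is a knight.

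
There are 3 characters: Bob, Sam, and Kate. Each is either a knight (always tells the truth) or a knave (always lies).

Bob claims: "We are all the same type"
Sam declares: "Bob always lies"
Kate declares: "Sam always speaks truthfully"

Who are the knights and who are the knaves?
Bob is a knave.
Sam is a knight.
Kate is a knight.

Verification:
- Bob (knave) says "We are all the same type" - this is FALSE (a lie) because Sam and Kate are knights and Bob is a knave.
- Sam (knight) says "Bob always lies" - this is TRUE because Bob is a knave.
- Kate (knight) says "Sam always speaks truthfully" - this is TRUE because Sam is a knight.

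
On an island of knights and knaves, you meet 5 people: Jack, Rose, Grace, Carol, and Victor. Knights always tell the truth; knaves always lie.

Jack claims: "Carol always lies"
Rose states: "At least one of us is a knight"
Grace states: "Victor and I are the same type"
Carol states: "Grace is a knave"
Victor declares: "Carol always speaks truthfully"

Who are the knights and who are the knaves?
Jack is a knave.
Rose is a knight.
Grace is a knave.
Carol is a knight.
Victor is a knight.

Verification:
- Jack (knave) says "Carol always lies" - this is FALSE (a lie) because Carol is a knight.
- Rose (knight) says "At least one of us is a knight" - this is TRUE because Rose, Carol, and Victor are knights.
- Grace (knave) says "Victor and I are the same type" - this is FALSE (a lie) because Grace is a knave and Victor is a knight.
- Carol (knight) says "Grace is a knave" - this is TRUE because Grace is a knave.
- Victor (knight) says "Carol always speaks truthfully" - this is TRUE because Carol is a knight.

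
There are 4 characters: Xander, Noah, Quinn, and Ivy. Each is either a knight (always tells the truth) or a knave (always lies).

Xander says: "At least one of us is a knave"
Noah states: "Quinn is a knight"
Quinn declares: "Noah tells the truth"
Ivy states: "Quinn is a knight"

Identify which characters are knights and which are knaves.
Xander is a knight.
Noah is a knave.
Quinn is a knave.
Ivy is a knave.

Verification:
- Xander (knight) says "At least one of us is a knave" - this is TRUE because Noah, Quinn, and Ivy are knaves.
- Noah (knave) says "Quinn is a knight" - this is FALSE (a lie) because Quinn is a knave.
- Quinn (knave) says "Noah tells the truth" - this is FALSE (a lie) because Noah is a knave.
- Ivy (knave) says "Quinn is a knight" - this is FALSE (a lie) because Quinn is a knave.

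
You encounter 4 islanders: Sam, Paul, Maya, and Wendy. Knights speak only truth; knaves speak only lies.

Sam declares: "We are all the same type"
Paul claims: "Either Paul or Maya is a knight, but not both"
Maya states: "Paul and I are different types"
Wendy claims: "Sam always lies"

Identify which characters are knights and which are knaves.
Sam is a knave.
Paul is a knave.
Maya is a knave.
Wendy is a knight.

Verification:
- Sam (knave) says "We are all the same type" - this is FALSE (a lie) because Wendy is a knight and Sam, Paul, and Maya are knaves.
- Paul (knave) says "Either Paul or Maya is a knight, but not both" - this is FALSE (a lie) because Paul is a knave and Maya is a knave.
- Maya (knave) says "Paul and I are different types" - this is FALSE (a lie) because Maya is a knave and Paul is a knave.
- Wendy (knight) says "Sam always lies" - this is TRUE because Sam is a knave.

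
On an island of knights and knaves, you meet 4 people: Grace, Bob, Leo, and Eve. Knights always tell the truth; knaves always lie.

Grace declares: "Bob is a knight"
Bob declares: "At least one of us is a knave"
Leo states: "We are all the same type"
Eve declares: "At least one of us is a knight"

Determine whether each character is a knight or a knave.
Grace is a knight.
Bob is a knight.
Leo is a knave.
Eve is a knight.

Verification:
- Grace (knight) says "Bob is a knight" - this is TRUE because Bob is a knight.
- Bob (knight) says "At least one of us is a knave" - this is TRUE because Leo is a knave.
- Leo (knave) says "We are all the same type" - this is FALSE (a lie) because Grace, Bob, and Eve are knights and Leo is a knave.
- Eve (knight) says "At least one of us is a knight" - this is TRUE because Grace, Bob, and Eve are knights.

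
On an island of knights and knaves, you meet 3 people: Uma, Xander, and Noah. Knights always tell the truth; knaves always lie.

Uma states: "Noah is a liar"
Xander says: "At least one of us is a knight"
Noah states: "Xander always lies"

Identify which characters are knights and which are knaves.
Uma is a knight.
Xander is a knight.
Noah is a knave.

Verification:
- Uma (knight) says "Noah is a liar" - this is TRUE because Noah is a knave.
- Xander (knight) says "At least one of us is a knight" - this is TRUE because Uma and Xander are knights.
- Noah (knave) says "Xander always lies" - this is FALSE (a lie) because Xander is a knight.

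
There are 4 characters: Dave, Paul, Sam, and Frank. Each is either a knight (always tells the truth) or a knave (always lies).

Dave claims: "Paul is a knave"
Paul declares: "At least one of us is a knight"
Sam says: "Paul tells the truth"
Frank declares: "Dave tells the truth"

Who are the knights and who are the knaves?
Dave is a knave.
Paul is a knight.
Sam is a knight.
Frank is a knave.

Verification:
- Dave (knave) says "Paul is a knave" - this is FALSE (a lie) because Paul is a knight.
- Paul (knight) says "At least one of us is a knight" - this is TRUE because Paul and Sam are knights.
- Sam (knight) says "Paul tells the truth" - this is TRUE because Paul is a knight.
- Frank (knave) says "Dave tells the truth" - this is FALSE (a lie) because Dave is a knave.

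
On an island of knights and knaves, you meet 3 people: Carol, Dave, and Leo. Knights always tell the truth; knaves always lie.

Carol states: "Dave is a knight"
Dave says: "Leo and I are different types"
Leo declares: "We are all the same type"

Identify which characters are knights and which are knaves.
Carol is a knight.
Dave is a knight.
Leo is a knave.

Verification:
- Carol (knight) says "Dave is a knight" - this is TRUE because Dave is a knight.
- Dave (knight) says "Leo and I are different types" - this is TRUE because Dave is a knight and Leo is a knave.
- Leo (knave) says "We are all the same type" - this is FALSE (a lie) because Carol and Dave are knights and Leo is a knave.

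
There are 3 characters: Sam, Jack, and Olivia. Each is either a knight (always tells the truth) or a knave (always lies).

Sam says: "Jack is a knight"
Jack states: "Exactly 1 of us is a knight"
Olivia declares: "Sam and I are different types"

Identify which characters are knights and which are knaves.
Sam is a knave.
Jack is a knave.
Olivia is a knave.

Verification:
- Sam (knave) says "Jack is a knight" - this is FALSE (a lie) because Jack is a knave.
- Jack (knave) says "Exactly 1 of us is a knight" - this is FALSE (a lie) because there are 0 knights.
- Olivia (knave) says "Sam and I are different types" - this is FALSE (a lie) because Olivia is a knave and Sam is a knave.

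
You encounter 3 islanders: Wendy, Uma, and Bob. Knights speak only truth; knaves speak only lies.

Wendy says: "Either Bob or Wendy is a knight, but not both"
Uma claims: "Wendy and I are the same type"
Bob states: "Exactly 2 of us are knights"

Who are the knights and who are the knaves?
Wendy is a knight.
Uma is a knave.
Bob is a knave.

Verification:
- Wendy (knight) says "Either Bob or Wendy is a knight, but not both" - this is TRUE because Bob is a knave and Wendy is a knight.
- Uma (knave) says "Wendy and I are the same type" - this is FALSE (a lie) because Uma is a knave and Wendy is a knight.
- Bob (knave) says "Exactly 2 of us are knights" - this is FALSE (a lie) because there are 1 knights.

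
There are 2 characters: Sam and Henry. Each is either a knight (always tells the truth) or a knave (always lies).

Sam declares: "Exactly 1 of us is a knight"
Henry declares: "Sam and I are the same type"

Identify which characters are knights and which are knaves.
Sam is a knight.
Henry is a knave.

Verification:
- Sam (knight) says "Exactly 1 of us is a knight" - this is TRUE because there are 1 knights.
- Henry (knave) says "Sam and I are the same type" - this is FALSE (a lie) because Henry is a knave and Sam is a knight.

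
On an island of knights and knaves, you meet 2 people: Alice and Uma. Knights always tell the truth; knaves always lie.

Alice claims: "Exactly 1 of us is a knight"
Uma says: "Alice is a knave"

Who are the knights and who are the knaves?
Alice is a knight.
Uma is a knave.

Verification:
- Alice (knight) says "Exactly 1 of us is a knight" - this is TRUE because there are 1 knights.
- Uma (knave) says "Alice is a knave" - this is FALSE (a lie) because Alice is a knight.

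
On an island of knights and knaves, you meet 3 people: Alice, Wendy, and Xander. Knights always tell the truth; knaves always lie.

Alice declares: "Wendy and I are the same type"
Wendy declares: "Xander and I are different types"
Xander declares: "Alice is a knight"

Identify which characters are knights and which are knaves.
Alice is a knave.
Wendy is a knight.
Xander is a knave.

Verification:
- Alice (knave) says "Wendy and I are the same type" - this is FALSE (a lie) because Alice is a knave and Wendy is a knight.
- Wendy (knight) says "Xander and I are different types" - this is TRUE because Wendy is a knight and Xander is a knave.
- Xander (knave) says "Alice is a knight" - this is FALSE (a lie) because Alice is a knave.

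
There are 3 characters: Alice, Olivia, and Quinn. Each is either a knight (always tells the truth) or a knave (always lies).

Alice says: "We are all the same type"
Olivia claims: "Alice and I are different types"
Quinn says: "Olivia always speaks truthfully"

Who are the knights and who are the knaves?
Alice is a knave.
Olivia is a knight.
Quinn is a knight.

Verification:
- Alice (knave) says "We are all the same type" - this is FALSE (a lie) because Olivia and Quinn are knights and Alice is a knave.
- Olivia (knight) says "Alice and I are different types" - this is TRUE because Olivia is a knight and Alice is a knave.
- Quinn (knight) says "Olivia always speaks truthfully" - this is TRUE because Olivia is a knight.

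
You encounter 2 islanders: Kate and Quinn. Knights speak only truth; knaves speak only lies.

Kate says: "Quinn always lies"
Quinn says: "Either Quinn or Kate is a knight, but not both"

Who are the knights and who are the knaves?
Kate is a knave.
Quinn is a knight.

Verification:
- Kate (knave) says "Quinn always lies" - this is FALSE (a lie) because Quinn is a knight.
- Quinn (knight) says "Either Quinn or Kate is a knight, but not both" - this is TRUE because Quinn is a knight and Kate is a knave.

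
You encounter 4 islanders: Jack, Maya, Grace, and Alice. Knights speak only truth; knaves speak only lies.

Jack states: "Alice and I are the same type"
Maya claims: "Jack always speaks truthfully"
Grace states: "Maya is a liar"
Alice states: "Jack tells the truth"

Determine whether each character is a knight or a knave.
Jack is a knight.
Maya is a knight.
Grace is a knave.
Alice is a knight.

Verification:
- Jack (knight) says "Alice and I are the same type" - this is TRUE because Jack is a knight and Alice is a knight.
- Maya (knight) says "Jack always speaks truthfully" - this is TRUE because Jack is a knight.
- Grace (knave) says "Maya is a liar" - this is FALSE (a lie) because Maya is a knight.
- Alice (knight) says "Jack tells the truth" - this is TRUE because Jack is a knight.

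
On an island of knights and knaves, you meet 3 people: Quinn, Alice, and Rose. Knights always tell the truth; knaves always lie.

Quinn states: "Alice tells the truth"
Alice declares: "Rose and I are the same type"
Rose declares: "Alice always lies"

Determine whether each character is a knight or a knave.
Quinn is a knave.
Alice is a knave.
Rose is a knight.

Verification:
- Quinn (knave) says "Alice tells the truth" - this is FALSE (a lie) because Alice is a knave.
- Alice (knave) says "Rose and I are the same type" - this is FALSE (a lie) because Alice is a knave and Rose is a knight.
- Rose (knight) says "Alice always lies" - this is TRUE because Alice is a knave.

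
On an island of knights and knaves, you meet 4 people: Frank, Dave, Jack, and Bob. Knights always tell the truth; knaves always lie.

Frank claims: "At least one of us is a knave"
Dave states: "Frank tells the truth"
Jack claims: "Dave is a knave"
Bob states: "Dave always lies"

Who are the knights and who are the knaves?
Frank is a knight.
Dave is a knight.
Jack is a knave.
Bob is a knave.

Verification:
- Frank (knight) says "At least one of us is a knave" - this is TRUE because Jack and Bob are knaves.
- Dave (knight) says "Frank tells the truth" - this is TRUE because Frank is a knight.
- Jack (knave) says "Dave is a knave" - this is FALSE (a lie) because Dave is a knight.
- Bob (knave) says "Dave always lies" - this is FALSE (a lie) because Dave is a knight.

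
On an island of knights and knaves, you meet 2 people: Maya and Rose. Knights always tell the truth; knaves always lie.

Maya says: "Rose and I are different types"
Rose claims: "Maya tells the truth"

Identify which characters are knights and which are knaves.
Maya is a knave.
Rose is a knave.

Verification:
- Maya (knave) says "Rose and I are different types" - this is FALSE (a lie) because Maya is a knave and Rose is a knave.
- Rose (knave) says "Maya tells the truth" - this is FALSE (a lie) because Maya is a knave.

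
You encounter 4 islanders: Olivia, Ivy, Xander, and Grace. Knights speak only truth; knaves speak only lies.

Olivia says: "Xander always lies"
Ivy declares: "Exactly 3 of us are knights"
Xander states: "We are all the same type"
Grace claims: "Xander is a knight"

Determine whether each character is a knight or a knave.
Olivia is a knight.
Ivy is a knave.
Xander is a knave.
Grace is a knave.

Verification:
- Olivia (knight) says "Xander always lies" - this is TRUE because Xander is a knave.
- Ivy (knave) says "Exactly 3 of us are knights" - this is FALSE (a lie) because there are 1 knights.
- Xander (knave) says "We are all the same type" - this is FALSE (a lie) because Olivia is a knight and Ivy, Xander, and Grace are knaves.
- Grace (knave) says "Xander is a knight" - this is FALSE (a lie) because Xander is a knave.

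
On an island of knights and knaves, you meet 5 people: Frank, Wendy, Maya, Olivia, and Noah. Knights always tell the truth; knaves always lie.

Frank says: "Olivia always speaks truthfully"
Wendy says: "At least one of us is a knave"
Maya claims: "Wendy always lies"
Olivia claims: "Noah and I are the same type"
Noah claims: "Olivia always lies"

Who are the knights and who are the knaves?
Frank is a knave.
Wendy is a knight.
Maya is a knave.
Olivia is a knave.
Noah is a knight.

Verification:
- Frank (knave) says "Olivia always speaks truthfully" - this is FALSE (a lie) because Olivia is a knave.
- Wendy (knight) says "At least one of us is a knave" - this is TRUE because Frank, Maya, and Olivia are knaves.
- Maya (knave) says "Wendy always lies" - this is FALSE (a lie) because Wendy is a knight.
- Olivia (knave) says "Noah and I are the same type" - this is FALSE (a lie) because Olivia is a knave and Noah is a knight.
- Noah (knight) says "Olivia always lies" - this is TRUE because Olivia is a knave.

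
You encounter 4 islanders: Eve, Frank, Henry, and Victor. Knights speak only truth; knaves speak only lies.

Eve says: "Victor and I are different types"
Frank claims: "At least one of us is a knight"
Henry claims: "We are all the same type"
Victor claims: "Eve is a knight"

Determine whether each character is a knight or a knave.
Eve is a knave.
Frank is a knight.
Henry is a knave.
Victor is a knave.

Verification:
- Eve (knave) says "Victor and I are different types" - this is FALSE (a lie) because Eve is a knave and Victor is a knave.
- Frank (knight) says "At least one of us is a knight" - this is TRUE because Frank is a knight.
- Henry (knave) says "We are all the same type" - this is FALSE (a lie) because Frank is a knight and Eve, Henry, and Victor are knaves.
- Victor (knave) says "Eve is a knight" - this is FALSE (a lie) because Eve is a knave.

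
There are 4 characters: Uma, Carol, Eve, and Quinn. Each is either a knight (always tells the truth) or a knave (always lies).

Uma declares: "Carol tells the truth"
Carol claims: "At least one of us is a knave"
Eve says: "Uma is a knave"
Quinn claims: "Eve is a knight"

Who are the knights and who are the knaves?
Uma is a knight.
Carol is a knight.
Eve is a knave.
Quinn is a knave.

Verification:
- Uma (knight) says "Carol tells the truth" - this is TRUE because Carol is a knight.
- Carol (knight) says "At least one of us is a knave" - this is TRUE because Eve and Quinn are knaves.
- Eve (knave) says "Uma is a knave" - this is FALSE (a lie) because Uma is a knight.
- Quinn (knave) says "Eve is a knight" - this is FALSE (a lie) because Eve is a knave.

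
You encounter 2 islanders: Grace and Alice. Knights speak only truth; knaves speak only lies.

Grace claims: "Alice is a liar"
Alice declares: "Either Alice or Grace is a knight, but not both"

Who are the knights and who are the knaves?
Grace is a knave.
Alice is a knight.

Verification:
- Grace (knave) says "Alice is a liar" - this is FALSE (a lie) because Alice is a knight.
- Alice (knight) says "Either Alice or Grace is a knight, but not both" - this is TRUE because Alice is a knight and Grace is a knave.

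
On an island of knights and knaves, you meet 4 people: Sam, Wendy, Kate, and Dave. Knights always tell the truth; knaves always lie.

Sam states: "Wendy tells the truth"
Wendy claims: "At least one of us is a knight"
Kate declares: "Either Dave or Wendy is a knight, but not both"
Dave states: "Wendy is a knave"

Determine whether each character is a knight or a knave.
Sam is a knight.
Wendy is a knight.
Kate is a knight.
Dave is a knave.

Verification:
- Sam (knight) says "Wendy tells the truth" - this is TRUE because Wendy is a knight.
- Wendy (knight) says "At least one of us is a knight" - this is TRUE because Sam, Wendy, and Kate are knights.
- Kate (knight) says "Either Dave or Wendy is a knight, but not both" - this is TRUE because Dave is a knave and Wendy is a knight.
- Dave (knave) says "Wendy is a knave" - this is FALSE (a lie) because Wendy is a knight.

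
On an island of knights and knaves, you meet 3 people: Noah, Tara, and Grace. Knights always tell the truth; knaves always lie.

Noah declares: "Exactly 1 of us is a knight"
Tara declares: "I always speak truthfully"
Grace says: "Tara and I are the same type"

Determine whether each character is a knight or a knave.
Noah is a knave.
Tara is a knight.
Grace is a knight.

Verification:
- Noah (knave) says "Exactly 1 of us is a knight" - this is FALSE (a lie) because there are 2 knights.
- Tara (knight) says "I always speak truthfully" - this is TRUE because Tara is a knight.
- Grace (knight) says "Tara and I are the same type" - this is TRUE because Grace is a knight and Tara is a knight.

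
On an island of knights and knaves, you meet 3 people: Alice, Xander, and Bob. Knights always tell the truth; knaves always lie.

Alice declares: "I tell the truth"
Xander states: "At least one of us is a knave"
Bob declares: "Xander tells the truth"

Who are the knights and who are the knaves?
Alice is a knave.
Xander is a knight.
Bob is a knight.

Verification:
- Alice (knave) says "I tell the truth" - this is FALSE (a lie) because Alice is a knave.
- Xander (knight) says "At least one of us is a knave" - this is TRUE because Alice is a knave.
- Bob (knight) says "Xander tells the truth" - this is TRUE because Xander is a knight.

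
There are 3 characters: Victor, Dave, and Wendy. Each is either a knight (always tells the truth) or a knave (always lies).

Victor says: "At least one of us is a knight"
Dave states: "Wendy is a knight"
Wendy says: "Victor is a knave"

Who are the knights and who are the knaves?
Victor is a knight.
Dave is a knave.
Wendy is a knave.

Verification:
- Victor (knight) says "At least one of us is a knight" - this is TRUE because Victor is a knight.
- Dave (knave) says "Wendy is a knight" - this is FALSE (a lie) because Wendy is a knave.
- Wendy (knave) says "Victor is a knave" - this is FALSE (a lie) because Victor is a knight.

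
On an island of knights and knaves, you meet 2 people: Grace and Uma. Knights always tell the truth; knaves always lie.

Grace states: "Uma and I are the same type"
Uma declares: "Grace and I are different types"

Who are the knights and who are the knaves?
Grace is a knave.
Uma is a knight.

Verification:
- Grace (knave) says "Uma and I are the same type" - this is FALSE (a lie) because Grace is a knave and Uma is a knight.
- Uma (knight) says "Grace and I are different types" - this is TRUE because Uma is a knight and Grace is a knave.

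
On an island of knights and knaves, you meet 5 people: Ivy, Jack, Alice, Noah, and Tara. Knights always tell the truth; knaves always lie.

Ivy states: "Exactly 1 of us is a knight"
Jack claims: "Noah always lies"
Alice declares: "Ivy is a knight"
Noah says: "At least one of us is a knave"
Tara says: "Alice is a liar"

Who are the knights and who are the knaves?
Ivy is a knave.
Jack is a knave.
Alice is a knave.
Noah is a knight.
Tara is a knight.

Verification:
- Ivy (knave) says "Exactly 1 of us is a knight" - this is FALSE (a lie) because there are 2 knights.
- Jack (knave) says "Noah always lies" - this is FALSE (a lie) because Noah is a knight.
- Alice (knave) says "Ivy is a knight" - this is FALSE (a lie) because Ivy is a knave.
- Noah (knight) says "At least one of us is a knave" - this is TRUE because Ivy, Jack, and Alice are knaves.
- Tara (knight) says "Alice is a liar" - this is TRUE because Alice is a knave.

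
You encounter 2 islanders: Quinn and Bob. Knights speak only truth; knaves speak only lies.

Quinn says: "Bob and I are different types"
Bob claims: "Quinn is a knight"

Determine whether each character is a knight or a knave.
Quinn is a knave.
Bob is a knave.

Verification:
- Quinn (knave) says "Bob and I are different types" - this is FALSE (a lie) because Quinn is a knave and Bob is a knave.
- Bob (knave) says "Quinn is a knight" - this is FALSE (a lie) because Quinn is a knave.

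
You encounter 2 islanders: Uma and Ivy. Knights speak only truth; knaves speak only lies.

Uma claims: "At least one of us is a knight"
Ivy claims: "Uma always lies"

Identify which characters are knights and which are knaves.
Uma is a knight.
Ivy is a knave.

Verification:
- Uma (knight) says "At least one of us is a knight" - this is TRUE because Uma is a knight.
- Ivy (knave) says "Uma always lies" - this is FALSE (a lie) because Uma is a knight.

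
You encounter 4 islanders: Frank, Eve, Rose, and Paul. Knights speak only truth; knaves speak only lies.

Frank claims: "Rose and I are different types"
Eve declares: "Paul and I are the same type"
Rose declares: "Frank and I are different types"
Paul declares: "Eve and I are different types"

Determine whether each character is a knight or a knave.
Frank is a knave.
Eve is a knave.
Rose is a knave.
Paul is a knight.

Verification:
- Frank (knave) says "Rose and I are different types" - this is FALSE (a lie) because Frank is a knave and Rose is a knave.
- Eve (knave) says "Paul and I are the same type" - this is FALSE (a lie) because Eve is a knave and Paul is a knight.
- Rose (knave) says "Frank and I are different types" - this is FALSE (a lie) because Rose is a knave and Frank is a knave.
- Paul (knight) says "Eve and I are different types" - this is TRUE because Paul is a knight and Eve is a knave.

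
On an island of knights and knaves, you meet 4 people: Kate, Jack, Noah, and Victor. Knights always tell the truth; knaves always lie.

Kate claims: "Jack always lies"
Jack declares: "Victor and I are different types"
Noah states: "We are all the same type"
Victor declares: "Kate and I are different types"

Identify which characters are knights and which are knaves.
Kate is a knave.
Jack is a knight.
Noah is a knave.
Victor is a knave.

Verification:
- Kate (knave) says "Jack always lies" - this is FALSE (a lie) because Jack is a knight.
- Jack (knight) says "Victor and I are different types" - this is TRUE because Jack is a knight and Victor is a knave.
- Noah (knave) says "We are all the same type" - this is FALSE (a lie) because Jack is a knight and Kate, Noah, and Victor are knaves.
- Victor (knave) says "Kate and I are different types" - this is FALSE (a lie) because Victor is a knave and Kate is a knave.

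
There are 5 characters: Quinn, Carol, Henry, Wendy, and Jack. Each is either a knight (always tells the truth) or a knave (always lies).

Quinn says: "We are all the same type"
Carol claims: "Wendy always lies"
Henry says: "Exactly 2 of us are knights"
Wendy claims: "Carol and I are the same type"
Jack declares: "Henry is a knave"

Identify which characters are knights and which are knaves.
Quinn is a knave.
Carol is a knight.
Henry is a knight.
Wendy is a knave.
Jack is a knave.

Verification:
- Quinn (knave) says "We are all the same type" - this is FALSE (a lie) because Carol and Henry are knights and Quinn, Wendy, and Jack are knaves.
- Carol (knight) says "Wendy always lies" - this is TRUE because Wendy is a knave.
- Henry (knight) says "Exactly 2 of us are knights" - this is TRUE because there are 2 knights.
- Wendy (knave) says "Carol and I are the same type" - this is FALSE (a lie) because Wendy is a knave and Carol is a knight.
- Jack (knave) says "Henry is a knave" - this is FALSE (a lie) because Henry is a knight.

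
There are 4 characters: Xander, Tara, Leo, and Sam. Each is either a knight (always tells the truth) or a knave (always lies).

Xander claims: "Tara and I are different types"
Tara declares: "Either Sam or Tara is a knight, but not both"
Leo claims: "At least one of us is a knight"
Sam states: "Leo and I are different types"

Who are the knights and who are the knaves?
Xander is a knave.
Tara is a knave.
Leo is a knave.
Sam is a knave.

Verification:
- Xander (knave) says "Tara and I are different types" - this is FALSE (a lie) because Xander is a knave and Tara is a knave.
- Tara (knave) says "Either Sam or Tara is a knight, but not both" - this is FALSE (a lie) because Sam is a knave and Tara is a knave.
- Leo (knave) says "At least one of us is a knight" - this is FALSE (a lie) because no one is a knight.
- Sam (knave) says "Leo and I are different types" - this is FALSE (a lie) because Sam is a knave and Leo is a knave.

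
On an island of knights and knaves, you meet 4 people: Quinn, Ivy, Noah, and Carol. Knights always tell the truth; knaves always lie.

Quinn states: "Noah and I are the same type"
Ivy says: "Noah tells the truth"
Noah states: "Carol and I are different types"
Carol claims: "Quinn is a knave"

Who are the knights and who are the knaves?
Quinn is a knight.
Ivy is a knight.
Noah is a knight.
Carol is a knave.

Verification:
- Quinn (knight) says "Noah and I are the same type" - this is TRUE because Quinn is a knight and Noah is a knight.
- Ivy (knight) says "Noah tells the truth" - this is TRUE because Noah is a knight.
- Noah (knight) says "Carol and I are different types" - this is TRUE because Noah is a knight and Carol is a knave.
- Carol (knave) says "Quinn is a knave" - this is FALSE (a lie) because Quinn is a knight.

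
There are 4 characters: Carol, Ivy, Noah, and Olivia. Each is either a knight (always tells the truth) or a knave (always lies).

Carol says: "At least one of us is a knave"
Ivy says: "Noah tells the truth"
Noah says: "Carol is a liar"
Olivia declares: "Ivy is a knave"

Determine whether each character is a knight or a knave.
Carol is a knight.
Ivy is a knave.
Noah is a knave.
Olivia is a knight.

Verification:
- Carol (knight) says "At least one of us is a knave" - this is TRUE because Ivy and Noah are knaves.
- Ivy (knave) says "Noah tells the truth" - this is FALSE (a lie) because Noah is a knave.
- Noah (knave) says "Carol is a liar" - this is FALSE (a lie) because Carol is a knight.
- Olivia (knight) says "Ivy is a knave" - this is TRUE because Ivy is a knave.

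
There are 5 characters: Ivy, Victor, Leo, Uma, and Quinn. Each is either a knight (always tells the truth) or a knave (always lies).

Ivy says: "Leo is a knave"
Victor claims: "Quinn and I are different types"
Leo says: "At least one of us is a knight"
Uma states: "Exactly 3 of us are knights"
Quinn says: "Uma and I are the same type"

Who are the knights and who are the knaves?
Ivy is a knave.
Victor is a knight.
Leo is a knight.
Uma is a knight.
Quinn is a knave.

Verification:
- Ivy (knave) says "Leo is a knave" - this is FALSE (a lie) because Leo is a knight.
- Victor (knight) says "Quinn and I are different types" - this is TRUE because Victor is a knight and Quinn is a knave.
- Leo (knight) says "At least one of us is a knight" - this is TRUE because Victor, Leo, and Uma are knights.
- Uma (knight) says "Exactly 3 of us are knights" - this is TRUE because there are 3 knights.
- Quinn (knave) says "Uma and I are the same type" - this is FALSE (a lie) because Quinn is a knave and Uma is a knight.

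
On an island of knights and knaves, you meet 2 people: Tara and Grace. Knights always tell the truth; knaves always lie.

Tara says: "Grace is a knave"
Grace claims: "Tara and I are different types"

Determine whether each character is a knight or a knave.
Tara is a knave.
Grace is a knight.

Verification:
- Tara (knave) says "Grace is a knave" - this is FALSE (a lie) because Grace is a knight.
- Grace (knight) says "Tara and I are different types" - this is TRUE because Grace is a knight and Tara is a knave.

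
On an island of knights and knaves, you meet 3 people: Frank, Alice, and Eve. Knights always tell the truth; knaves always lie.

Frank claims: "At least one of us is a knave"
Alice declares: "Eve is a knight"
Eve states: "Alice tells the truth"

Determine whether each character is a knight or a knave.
Frank is a knight.
Alice is a knave.
Eve is a knave.

Verification:
- Frank (knight) says "At least one of us is a knave" - this is TRUE because Alice and Eve are knaves.
- Alice (knave) says "Eve is a knight" - this is FALSE (a lie) because Eve is a knave.
- Eve (knave) says "Alice tells the truth" - this is FALSE (a lie) because Alice is a knave.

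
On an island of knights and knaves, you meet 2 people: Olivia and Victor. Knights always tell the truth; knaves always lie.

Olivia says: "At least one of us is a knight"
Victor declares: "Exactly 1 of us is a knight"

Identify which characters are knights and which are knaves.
Olivia is a knave.
Victor is a knave.

Verification:
- Olivia (knave) says "At least one of us is a knight" - this is FALSE (a lie) because no one is a knight.
- Victor (knave) says "Exactly 1 of us is a knight" - this is FALSE (a lie) because there are 0 knights.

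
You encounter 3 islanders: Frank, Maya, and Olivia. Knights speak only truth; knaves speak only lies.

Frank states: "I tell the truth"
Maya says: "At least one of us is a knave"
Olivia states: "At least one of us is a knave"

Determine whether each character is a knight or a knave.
Frank is a knave.
Maya is a knight.
Olivia is a knight.

Verification:
- Frank (knave) says "I tell the truth" - this is FALSE (a lie) because Frank is a knave.
- Maya (knight) says "At least one of us is a knave" - this is TRUE because Frank is a knave.
- Olivia (knight) says "At least one of us is a knave" - this is TRUE because Frank is a knave.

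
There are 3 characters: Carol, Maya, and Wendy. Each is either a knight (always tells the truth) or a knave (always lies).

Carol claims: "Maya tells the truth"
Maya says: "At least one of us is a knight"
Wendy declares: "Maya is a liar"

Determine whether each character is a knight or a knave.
Carol is a knight.
Maya is a knight.
Wendy is a knave.

Verification:
- Carol (knight) says "Maya tells the truth" - this is TRUE because Maya is a knight.
- Maya (knight) says "At least one of us is a knight" - this is TRUE because Carol and Maya are knights.
- Wendy (knave) says "Maya is a liar" - this is FALSE (a lie) because Maya is a knight.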